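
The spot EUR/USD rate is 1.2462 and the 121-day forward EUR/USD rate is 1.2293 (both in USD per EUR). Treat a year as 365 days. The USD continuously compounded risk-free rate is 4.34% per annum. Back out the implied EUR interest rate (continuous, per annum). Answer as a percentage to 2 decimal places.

F = S·e^((r_USD − r_EUR)T) ⇒ r_EUR = r_USD − ln(F/S)/T
ln(1.2293/1.2462) = -0.013654; /(121/365) = -0.041188
r_EUR = 0.0434 + 0.041188 = 0.084588
r_EUR = 8.46%

8.46%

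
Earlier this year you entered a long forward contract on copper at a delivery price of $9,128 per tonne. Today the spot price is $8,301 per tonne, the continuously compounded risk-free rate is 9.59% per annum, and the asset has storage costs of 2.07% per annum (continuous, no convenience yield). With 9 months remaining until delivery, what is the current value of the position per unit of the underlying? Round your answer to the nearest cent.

Current fair forward for the remaining 9 months: F = S·e^((r + u)·T), (r + u) = 0.0959 + 0.0207 = 0.1166
F = 8301 · e^(0.1166 × 9/12) = 8301 × 1.09138769 = 9059.6092
Value of long forward = (F − K)·e^(−rT) = (9059.6092 − 9128) · e^(−0.0959·9/12)
= -68.3908 × 0.93060069 = -63.64

-$63.64 per tonne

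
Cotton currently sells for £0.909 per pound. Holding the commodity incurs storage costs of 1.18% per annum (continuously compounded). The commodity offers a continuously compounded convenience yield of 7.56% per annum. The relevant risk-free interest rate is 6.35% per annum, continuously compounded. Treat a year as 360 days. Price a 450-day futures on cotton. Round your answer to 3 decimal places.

£0.909 per pound

Net carry = r + u − y = 0.0635 + 0.0118 − 0.0756 = -0.0003
F = S·e^((r+u−y)T) = 0.909 · e^(-0.0003 × 450/360) = 0.909 · e^-0.000375
= 0.909 × 0.999625 = £0.909 per pound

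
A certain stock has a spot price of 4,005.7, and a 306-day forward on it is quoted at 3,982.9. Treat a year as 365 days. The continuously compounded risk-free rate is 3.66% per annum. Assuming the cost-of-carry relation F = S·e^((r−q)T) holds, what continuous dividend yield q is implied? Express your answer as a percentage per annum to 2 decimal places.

4.34%

From F = S·e^((r−q)T): (r − q) = ln(F/S)/T
ln(3982.9/4005.7) = ln(0.994308) = -0.005708
(r − q) = -0.005708 / (306/365) = -0.006809
q = r − ln(F/S)/T = 0.0366 + 0.006809 = 0.043409
q = 4.34%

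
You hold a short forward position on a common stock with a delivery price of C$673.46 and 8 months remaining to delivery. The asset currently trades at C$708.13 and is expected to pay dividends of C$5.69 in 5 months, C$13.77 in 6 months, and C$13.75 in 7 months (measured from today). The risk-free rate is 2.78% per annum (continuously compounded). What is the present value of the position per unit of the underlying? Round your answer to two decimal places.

-C$14.30

PV(remaining dividends) I = 5.69·e^(−0.0278·5/12) + 13.77·e^(−0.0278·6/12) + 13.75·e^(−0.0278·7/12) = 32.7332
Current forward F = (S − I)·e^(rT) = (708.13 − 32.7332)·e^(0.0278·8/12) = 675.3968 × 1.018706 = 688.0308
Value (long) = (F − K)·e^(−rT) = (688.0308 − 673.46) × 0.981637 = 14.3032
Short position value = −(long value) = -C$14.30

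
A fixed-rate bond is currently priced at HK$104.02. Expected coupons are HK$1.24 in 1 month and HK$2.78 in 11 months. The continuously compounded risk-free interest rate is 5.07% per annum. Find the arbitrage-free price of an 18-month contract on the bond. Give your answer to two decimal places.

PV(coupons) I = 1.24·e^(−0.0507·1/12) + 2.78·e^(−0.0507·11/12)
I = 1.2348 + 2.6538 = 3.8886
F = (S − I)·e^(rT) = (104.02 − 3.8886) · e^(0.0507·18/12)
= 100.1314 · e^0.076050 = 100.1314 × 1.079017 = HK$108.04

HK$108.04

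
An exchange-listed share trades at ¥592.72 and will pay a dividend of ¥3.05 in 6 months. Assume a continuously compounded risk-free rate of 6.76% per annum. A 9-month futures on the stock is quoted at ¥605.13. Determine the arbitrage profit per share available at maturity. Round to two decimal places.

¥15.31 per share

PV(dividends) I = 3.05·e^(−0.0676·6/12) = 2.9486
Fair futures F* = (S − I)·e^(rT) = (592.72 − 2.9486)·e^0.050700 = 589.7714 × 1.052007 = 620.4436
Market ¥605.13 < fair 620.4436: forward underpriced → reverse cash-and-carry (short the stock, invest proceeds at r, pay the dividends, go long the forward).
Profit at T = |F_mkt − F*| = |605.13 − 620.4436| = ¥15.31 per share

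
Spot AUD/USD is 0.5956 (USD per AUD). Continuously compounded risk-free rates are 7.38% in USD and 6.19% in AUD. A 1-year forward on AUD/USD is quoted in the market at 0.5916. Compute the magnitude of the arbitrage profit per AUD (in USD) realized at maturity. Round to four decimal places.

Fair forward: F* = S·e^(carry·T), with carry = (r_USD − r_AUD) = 0.0738 − 0.0619 = 0.0119
F* = 0.5956 · e^(0.0119 × 1) = 0.5956 · e^0.011900 = 0.5956 × 1.011971 = 0.6027
Market 0.5916 < fair 0.6027: forward underpriced → reverse cash-and-carry (short spot, go long the forward).
At maturity, profit = |F_mkt − F*| = |0.5916 − 0.6027| = 0.0111 per AUD (in USD)

0.0111 per AUD (in USD)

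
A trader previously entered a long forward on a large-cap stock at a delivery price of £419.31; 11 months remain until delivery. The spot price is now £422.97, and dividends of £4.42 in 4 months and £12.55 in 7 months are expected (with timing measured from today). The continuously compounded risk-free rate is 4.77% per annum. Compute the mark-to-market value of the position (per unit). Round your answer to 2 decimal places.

PV(remaining dividends) I = 4.42·e^(−0.0477·4/12) + 12.55·e^(−0.0477·7/12) = 16.5559
Current forward F = (S − I)·e^(rT) = (422.97 − 16.5559)·e^(0.0477·11/12) = 406.4141 × 1.044695 = 424.5788
Value (long) = (F − K)·e^(−rT) = (424.5788 − 419.31) × 0.957217 = 5.0434
Value = £5.04

£5.04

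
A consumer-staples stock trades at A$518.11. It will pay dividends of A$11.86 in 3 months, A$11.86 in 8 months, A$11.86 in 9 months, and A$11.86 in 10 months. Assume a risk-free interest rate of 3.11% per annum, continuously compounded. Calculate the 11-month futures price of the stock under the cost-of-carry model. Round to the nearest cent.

A$485.22

PV(dividends) I = 11.86·e^(−0.0311·3/12) + 11.86·e^(−0.0311·8/12) + 11.86·e^(−0.0311·9/12) + 11.86·e^(−0.0311·10/12)
I = 11.7681 + 11.6166 + 11.5866 + 11.5566 = 46.5279
F = (S − I)·e^(rT) = (518.11 − 46.5279) · e^(0.0311·11/12)
= 471.5821 · e^0.028508 = 471.5821 × 1.028918 = A$485.22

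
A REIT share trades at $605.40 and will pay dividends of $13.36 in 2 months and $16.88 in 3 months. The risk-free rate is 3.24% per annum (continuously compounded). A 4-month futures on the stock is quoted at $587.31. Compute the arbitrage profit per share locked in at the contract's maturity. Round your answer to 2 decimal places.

$5.69 per share

PV(dividends) I = 13.36·e^(−0.0324·2/12) + 16.88·e^(−0.0324·3/12) = 30.0319
Fair futures F* = (S − I)·e^(rT) = (605.40 − 30.0319)·e^0.010800 = 575.3681 × 1.010859 = 581.6160
Market $587.31 > fair 581.6160: forward overpriced → cash-and-carry (borrow at r, buy the stock and collect the dividends, short the forward).
Profit at T = |F_mkt − F*| = |587.31 − 581.6160| = $5.69 per share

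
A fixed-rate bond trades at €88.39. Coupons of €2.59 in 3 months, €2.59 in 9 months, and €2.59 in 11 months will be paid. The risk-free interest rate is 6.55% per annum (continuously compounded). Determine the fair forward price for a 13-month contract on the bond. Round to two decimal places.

PV(coupons) I = 2.59·e^(−0.0655·3/12) + 2.59·e^(−0.0655·9/12) + 2.59·e^(−0.0655·11/12)
I = 2.5479 + 2.4658 + 2.4391 = 7.4528
F = (S − I)·e^(rT) = (88.39 − 7.4528) · e^(0.0655·13/12)
= 80.9372 · e^0.070958 = 80.9372 × 1.073536 = €86.89

€86.89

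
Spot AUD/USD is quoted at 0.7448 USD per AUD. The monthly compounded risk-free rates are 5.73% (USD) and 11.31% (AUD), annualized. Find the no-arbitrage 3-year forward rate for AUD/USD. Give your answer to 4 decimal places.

By covered interest parity, F = S · (1+r_USD/12)^(12T) / (1+r_AUD/12)^(12T)
= 0.7448 × 1.187073 / 1.401735 = 0.7448 × 0.846860
F = 0.6307 USD per AUD

0.6307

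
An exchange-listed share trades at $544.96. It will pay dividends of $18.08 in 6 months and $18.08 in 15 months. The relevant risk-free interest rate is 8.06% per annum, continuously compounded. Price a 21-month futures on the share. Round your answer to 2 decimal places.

PV(dividends) I = 18.08·e^(−0.0806·6/12) + 18.08·e^(−0.0806·15/12)
I = 17.3659 + 16.3472 = 33.7131
F = (S − I)·e^(rT) = (544.96 − 33.7131) · e^(0.0806·21/12)
= 511.2469 · e^0.141050 = 511.2469 × 1.151482 = $588.69

$588.69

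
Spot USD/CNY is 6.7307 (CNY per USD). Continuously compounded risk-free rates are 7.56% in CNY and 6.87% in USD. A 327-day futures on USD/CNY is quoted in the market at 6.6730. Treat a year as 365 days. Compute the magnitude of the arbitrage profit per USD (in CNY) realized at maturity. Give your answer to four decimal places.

Fair futures: F* = S·e^(carry·T), with carry = (r_CNY − r_USD) = 0.0756 − 0.0687 = 0.0069
F* = 6.7307 · e^(0.0069 × 327/365) = 6.7307 · e^0.006182 = 6.7307 × 1.006201 = 6.7724
Market 6.6730 < fair 6.7724: forward underpriced → reverse cash-and-carry (short spot, go long the forward).
At maturity, profit = |F_mkt − F*| = |6.6730 − 6.7724| = 0.0994 per USD (in CNY)

0.0994 per USD (in CNY)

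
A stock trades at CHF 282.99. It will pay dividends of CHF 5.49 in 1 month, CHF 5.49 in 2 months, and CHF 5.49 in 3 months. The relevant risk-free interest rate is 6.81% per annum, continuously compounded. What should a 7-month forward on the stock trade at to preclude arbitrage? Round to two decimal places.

PV(dividends) I = 5.49·e^(−0.0681·1/12) + 5.49·e^(−0.0681·2/12) + 5.49·e^(−0.0681·3/12)
I = 5.4589 + 5.4280 + 5.3973 = 16.2842
F = (S − I)·e^(rT) = (282.99 − 16.2842) · e^(0.0681·7/12)
= 266.7058 · e^0.039725 = 266.7058 × 1.040525 = CHF 277.51

CHF 277.51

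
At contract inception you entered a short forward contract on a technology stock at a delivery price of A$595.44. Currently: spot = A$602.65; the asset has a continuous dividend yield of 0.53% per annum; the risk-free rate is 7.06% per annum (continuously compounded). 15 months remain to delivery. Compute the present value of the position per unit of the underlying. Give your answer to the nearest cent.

-A$53.53

Current fair forward for the remaining 15 months: F = S·e^((r − q)·T), (r − q) = 0.0706 − 0.0053 = 0.0653
F = 602.65 · e^(0.0653 × 15/12) = 602.65 × 1.085049 = 653.9048
Value of long forward = (F − K)·e^(−rT) = (653.9048 − 595.44) · e^(−0.0706·15/12)
= 58.4648 × 0.915532 = 53.53
Short position value = −(long value) = -A$53.53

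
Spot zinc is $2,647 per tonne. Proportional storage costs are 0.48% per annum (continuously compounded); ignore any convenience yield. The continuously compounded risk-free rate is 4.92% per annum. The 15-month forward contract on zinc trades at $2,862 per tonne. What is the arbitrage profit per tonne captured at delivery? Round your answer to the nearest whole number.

$30 per tonne

Fair forward: F* = S·e^(carry·T), with carry = (r + u) = 0.0492 + 0.0048 = 0.0540
F* = 2647 · e^(0.0540 × 15/12) = 2647 · e^0.067500 = 2647 × 1.069830 = $2831.8400
Market $2862 > fair $2831.8400: forward overpriced → cash-and-carry (buy spot, short the forward).
At maturity, profit = |F_mkt − F*| = |2862 − 2831.8400| = $30 per tonne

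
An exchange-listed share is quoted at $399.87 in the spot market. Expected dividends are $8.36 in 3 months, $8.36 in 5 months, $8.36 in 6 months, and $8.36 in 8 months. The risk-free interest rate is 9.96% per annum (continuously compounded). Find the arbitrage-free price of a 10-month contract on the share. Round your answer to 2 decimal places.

$399.76

PV(dividends) I = 8.36·e^(−0.0996·3/12) + 8.36·e^(−0.0996·5/12) + 8.36·e^(−0.0996·6/12) + 8.36·e^(−0.0996·8/12)
I = 8.1544 + 8.0202 + 7.9539 + 7.8229 = 31.9514
F = (S − I)·e^(rT) = (399.87 − 31.9514) · e^(0.0996·10/12)
= 367.9186 · e^0.083000 = 367.9186 × 1.086542 = $399.76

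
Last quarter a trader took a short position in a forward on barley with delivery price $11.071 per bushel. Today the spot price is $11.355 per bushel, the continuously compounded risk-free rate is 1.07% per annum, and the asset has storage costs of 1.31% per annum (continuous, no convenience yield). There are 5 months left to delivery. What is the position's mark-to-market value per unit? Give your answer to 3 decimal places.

-$0.395 per bushel

Current fair forward for the remaining 5 months: F = S·e^((r + u)·T), (r + u) = 0.0107 + 0.0131 = 0.0238
F = 11.355 · e^(0.0238 × 5/12) = 11.355 × 1.009966 = 11.4682
Value of long forward = (F − K)·e^(−rT) = (11.4682 − 11.071) · e^(−0.0107·5/12)
= 0.3972 × 0.995552 = 0.395
Short position value = −(long value) = -$0.395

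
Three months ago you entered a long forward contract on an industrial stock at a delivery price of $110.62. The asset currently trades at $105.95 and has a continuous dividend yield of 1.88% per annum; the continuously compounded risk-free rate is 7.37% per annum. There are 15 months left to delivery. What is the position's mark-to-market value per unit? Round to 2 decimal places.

Current fair forward for the remaining 15 months: F = S·e^((r − q)·T), (r − q) = 0.0737 − 0.0188 = 0.0549
F = 105.95 · e^(0.0549 × 15/12) = 105.95 × 1.071034 = 113.4761
Value of long forward = (F − K)·e^(−rT) = (113.4761 − 110.62) · e^(−0.0737·15/12)
= 2.8561 × 0.911991 = 2.60

$2.60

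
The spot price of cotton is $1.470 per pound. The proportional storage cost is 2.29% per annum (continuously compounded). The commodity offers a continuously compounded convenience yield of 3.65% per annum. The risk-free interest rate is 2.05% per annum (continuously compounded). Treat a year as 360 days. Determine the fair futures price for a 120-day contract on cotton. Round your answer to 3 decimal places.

$1.473 per pound

Net carry = r + u − y = 0.0205 + 0.0229 − 0.0365 = 0.0069
F = S·e^((r+u−y)T) = 1.470 · e^(0.0069 × 120/360) = 1.470 · e^0.002300
= 1.470 × 1.002303 = $1.473 per pound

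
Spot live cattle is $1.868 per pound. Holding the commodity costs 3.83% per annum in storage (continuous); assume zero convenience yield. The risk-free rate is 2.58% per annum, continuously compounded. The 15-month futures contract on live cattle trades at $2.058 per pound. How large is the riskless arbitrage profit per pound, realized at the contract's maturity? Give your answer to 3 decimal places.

Fair futures: F* = S·e^(carry·T), with carry = (r + u) = 0.0258 + 0.0383 = 0.0641
F* = 1.868 · e^(0.0641 × 15/12) = 1.868 · e^0.080125 = 1.868 × 1.083422 = $2.0238
Market $2.058 > fair $2.0238: forward overpriced → cash-and-carry (buy spot, short the forward).
At maturity, profit = |F_mkt − F*| = |2.058 − 2.0238| = $0.034 per pound

$0.034 per pound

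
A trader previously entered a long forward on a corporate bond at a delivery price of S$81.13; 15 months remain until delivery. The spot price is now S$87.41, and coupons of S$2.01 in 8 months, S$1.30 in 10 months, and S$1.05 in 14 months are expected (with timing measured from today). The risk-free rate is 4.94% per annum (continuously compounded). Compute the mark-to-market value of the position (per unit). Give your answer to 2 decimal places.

PV(remaining coupons) I = 2.01·e^(−0.0494·8/12) + 1.30·e^(−0.0494·10/12) + 1.05·e^(−0.0494·14/12) = 4.1836
Current forward F = (S − I)·e^(rT) = (87.41 − 4.1836)·e^(0.0494·15/12) = 83.2264 × 1.063696 = 88.5276
Value (long) = (F − K)·e^(−rT) = (88.5276 − 81.13) × 0.940118 = 6.9546
Value = S$6.95

S$6.95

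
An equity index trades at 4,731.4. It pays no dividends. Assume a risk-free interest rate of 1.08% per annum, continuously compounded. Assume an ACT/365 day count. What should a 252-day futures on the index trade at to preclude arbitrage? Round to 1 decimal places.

F = S·e^(rT) = 4731.4 · e^(0.0108 × 252/365)
= 4731.4 · e^0.007456 = 4731.4 × 1.007484
F = 4,766.8

4,766.8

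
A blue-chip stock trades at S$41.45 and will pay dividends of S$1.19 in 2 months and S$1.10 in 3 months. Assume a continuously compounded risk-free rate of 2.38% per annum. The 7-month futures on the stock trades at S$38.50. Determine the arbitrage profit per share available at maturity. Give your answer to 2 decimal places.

S$1.22 per share

PV(dividends) I = 1.19·e^(−0.0238·2/12) + 1.10·e^(−0.0238·3/12) = 2.2788
Fair futures F* = (S − I)·e^(rT) = (41.45 − 2.2788)·e^0.013883 = 39.1712 × 1.013980 = 39.7188
Market S$38.50 < fair 39.7188: forward underpriced → reverse cash-and-carry (short the stock, invest proceeds at r, pay the dividends, go long the forward).
Profit at T = |F_mkt − F*| = |38.50 − 39.7188| = S$1.22 per share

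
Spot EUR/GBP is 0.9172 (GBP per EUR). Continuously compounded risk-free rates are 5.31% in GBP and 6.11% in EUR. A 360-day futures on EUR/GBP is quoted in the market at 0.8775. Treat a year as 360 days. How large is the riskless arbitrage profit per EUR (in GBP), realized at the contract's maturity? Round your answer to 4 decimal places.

0.0324 per EUR (in GBP)

Fair futures: F* = S·e^(carry·T), with carry = (r_GBP − r_EUR) = 0.0531 − 0.0611 = -0.0080
F* = 0.9172 · e^(-0.0080 × 360/360) = 0.9172 · e^-0.008000 = 0.9172 × 0.992032 = 0.9099
Market 0.8775 < fair 0.9099: forward underpriced → reverse cash-and-carry (short spot, go long the forward).
At maturity, profit = |F_mkt − F*| = |0.8775 − 0.9099| = 0.0324 per EUR (in GBP)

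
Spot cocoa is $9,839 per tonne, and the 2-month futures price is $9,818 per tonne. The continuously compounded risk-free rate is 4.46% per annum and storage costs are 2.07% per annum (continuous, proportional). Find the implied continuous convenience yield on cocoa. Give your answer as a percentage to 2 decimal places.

F = S·e^((r+u−y)T) ⇒ (r+u−y) = ln(F/S)/T
ln(9818/9839) = -0.002137; /T ⇒ -0.012822
y = r + u − ln(F/S)/T = 0.0446 + 0.0207 + 0.012822 = 0.078122
y = 7.81%

7.81%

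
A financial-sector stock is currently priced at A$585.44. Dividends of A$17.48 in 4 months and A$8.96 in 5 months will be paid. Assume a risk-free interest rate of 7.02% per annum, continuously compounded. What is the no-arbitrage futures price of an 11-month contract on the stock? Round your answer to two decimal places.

A$596.86

PV(dividends) I = 17.48·e^(−0.0702·4/12) + 8.96·e^(−0.0702·5/12)
I = 17.0757 + 8.7017 = 25.7774
F = (S − I)·e^(rT) = (585.44 − 25.7774) · e^(0.0702·11/12)
= 559.6626 · e^0.064350 = 559.6626 × 1.066466 = A$596.86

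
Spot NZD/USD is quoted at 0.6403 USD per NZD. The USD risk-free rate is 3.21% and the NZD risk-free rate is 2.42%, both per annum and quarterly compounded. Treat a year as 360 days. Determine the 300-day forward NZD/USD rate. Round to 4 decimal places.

0.6445

By covered interest parity, F = S · (1+r_USD/4)^(4T) / (1+r_NZD/4)^(4T)
= 0.6403 × 1.027001 / 1.020309 = 0.6403 × 1.006559
F = 0.6445 USD per NZD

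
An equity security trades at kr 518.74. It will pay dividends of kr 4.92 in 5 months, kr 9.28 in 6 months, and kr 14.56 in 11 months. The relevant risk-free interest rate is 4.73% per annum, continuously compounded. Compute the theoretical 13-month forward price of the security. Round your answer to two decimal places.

kr 516.72

PV(dividends) I = 4.92·e^(−0.0473·5/12) + 9.28·e^(−0.0473·6/12) + 14.56·e^(−0.0473·11/12)
I = 4.8240 + 9.0631 + 13.9422 = 27.8293
F = (S − I)·e^(rT) = (518.74 − 27.8293) · e^(0.0473·13/12)
= 490.9107 · e^0.051242 = 490.9107 × 1.052578 = kr 516.72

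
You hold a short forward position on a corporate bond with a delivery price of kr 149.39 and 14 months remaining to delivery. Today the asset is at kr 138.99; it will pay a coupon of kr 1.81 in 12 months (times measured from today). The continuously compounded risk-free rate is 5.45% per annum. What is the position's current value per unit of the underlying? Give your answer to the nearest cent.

PV(remaining coupons) I = 1.81·e^(−0.0545·12/12) = 1.7140
Current forward F = (S − I)·e^(rT) = (138.99 − 1.7140)·e^(0.0545·14/12) = 137.2760 × 1.065648 = 146.2879
Value (long) = (F − K)·e^(−rT) = (146.2879 − 149.39) × 0.938396 = -2.9110
Short position value = −(long value) = kr 2.91

kr 2.91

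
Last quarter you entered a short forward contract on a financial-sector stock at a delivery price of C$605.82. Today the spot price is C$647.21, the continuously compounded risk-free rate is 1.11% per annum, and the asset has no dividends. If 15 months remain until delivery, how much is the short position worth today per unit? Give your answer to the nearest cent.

Current fair forward for the remaining 15 months: F = S·e^(r·T), r = 0.0111
F = 647.21 · e^(0.0111 × 15/12) = 647.21 × 1.013972 = 656.2528
Value of long forward = (F − K)·e^(−rT) = (656.2528 − 605.82) · e^(−0.0111·15/12)
= 50.4328 × 0.986221 = 49.74
Short position value = −(long value) = -C$49.74

-C$49.74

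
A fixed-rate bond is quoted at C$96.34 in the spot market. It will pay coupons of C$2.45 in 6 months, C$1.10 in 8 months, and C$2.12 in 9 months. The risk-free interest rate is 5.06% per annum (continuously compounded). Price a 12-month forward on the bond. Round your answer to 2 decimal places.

PV(coupons) I = 2.45·e^(−0.0506·6/12) + 1.10·e^(−0.0506·8/12) + 2.12·e^(−0.0506·9/12)
I = 2.3888 + 1.0635 + 2.0411 = 5.4934
F = (S − I)·e^(rT) = (96.34 − 5.4934) · e^(0.0506·12/12)
= 90.8466 · e^0.050600 = 90.8466 × 1.051902 = C$95.56

C$95.56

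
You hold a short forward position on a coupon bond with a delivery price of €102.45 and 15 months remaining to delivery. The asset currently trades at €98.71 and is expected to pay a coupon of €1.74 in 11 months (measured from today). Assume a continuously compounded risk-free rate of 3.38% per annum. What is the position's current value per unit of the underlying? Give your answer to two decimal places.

PV(remaining coupons) I = 1.74·e^(−0.0338·11/12) = 1.6869
Current forward F = (S − I)·e^(rT) = (98.71 − 1.6869)·e^(0.0338·15/12) = 97.0231 × 1.043155 = 101.2101
Value (long) = (F − K)·e^(−rT) = (101.2101 − 102.45) × 0.958630 = -1.1886
Short position value = −(long value) = €1.19

€1.19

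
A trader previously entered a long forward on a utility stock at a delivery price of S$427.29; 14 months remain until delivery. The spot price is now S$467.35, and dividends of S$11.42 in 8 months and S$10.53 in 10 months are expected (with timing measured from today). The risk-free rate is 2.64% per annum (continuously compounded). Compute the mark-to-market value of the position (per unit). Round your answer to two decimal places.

S$31.50

PV(remaining dividends) I = 11.42·e^(−0.0264·8/12) + 10.53·e^(−0.0264·10/12) = 21.5216
Current forward F = (S − I)·e^(rT) = (467.35 − 21.5216)·e^(0.0264·14/12) = 445.8284 × 1.031279 = 459.7735
Value (long) = (F − K)·e^(−rT) = (459.7735 − 427.29) × 0.969669 = 31.4982
Value = S$31.50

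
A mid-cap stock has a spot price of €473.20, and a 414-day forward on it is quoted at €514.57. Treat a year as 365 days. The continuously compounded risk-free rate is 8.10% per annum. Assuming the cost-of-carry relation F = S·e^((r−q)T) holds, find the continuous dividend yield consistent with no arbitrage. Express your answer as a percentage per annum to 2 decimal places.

0.71%

From F = S·e^((r−q)T): (r − q) = ln(F/S)/T
ln(514.57/473.20) = ln(1.087426) = 0.083813
(r − q) = 0.083813 / (414/365) = 0.073893
q = r − ln(F/S)/T = 0.0810 − 0.073893 = 0.007107
q = 0.71%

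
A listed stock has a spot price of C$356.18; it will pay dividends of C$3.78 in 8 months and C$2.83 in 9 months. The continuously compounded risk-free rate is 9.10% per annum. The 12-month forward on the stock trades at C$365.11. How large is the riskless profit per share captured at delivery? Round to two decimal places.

C$18.21 per share

PV(dividends) I = 3.78·e^(−0.0910·8/12) + 2.83·e^(−0.0910·9/12) = 6.2008
Fair forward F* = (S − I)·e^(rT) = (356.18 − 6.2008)·e^0.091000 = 349.9792 × 1.095269 = 383.3214
Market C$365.11 < fair 383.3214: forward underpriced → reverse cash-and-carry (short the stock, invest proceeds at r, pay the dividends, go long the forward).
Profit at T = |F_mkt − F*| = |365.11 − 383.3214| = C$18.21 per share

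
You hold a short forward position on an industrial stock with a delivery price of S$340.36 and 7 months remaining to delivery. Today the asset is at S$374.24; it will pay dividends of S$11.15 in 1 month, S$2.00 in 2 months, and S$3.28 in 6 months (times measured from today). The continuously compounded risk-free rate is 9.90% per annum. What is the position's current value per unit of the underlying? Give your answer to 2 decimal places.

-S$36.83

PV(remaining dividends) I = 11.15·e^(−0.0990·1/12) + 2.00·e^(−0.0990·2/12) + 3.28·e^(−0.0990·6/12) = 16.1473
Current forward F = (S − I)·e^(rT) = (374.24 − 16.1473)·e^(0.0990·7/12) = 358.0927 × 1.059450 = 379.3813
Value (long) = (F − K)·e^(−rT) = (379.3813 − 340.36) × 0.943886 = 36.8317
Short position value = −(long value) = -S$36.83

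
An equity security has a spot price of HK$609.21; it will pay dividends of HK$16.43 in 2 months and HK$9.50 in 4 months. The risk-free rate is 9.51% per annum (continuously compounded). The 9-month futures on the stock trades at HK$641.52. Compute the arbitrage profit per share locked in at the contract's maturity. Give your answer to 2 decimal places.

HK$14.52 per share

PV(dividends) I = 16.43·e^(−0.0951·2/12) + 9.50·e^(−0.0951·4/12) = 25.3752
Fair futures F* = (S − I)·e^(rT) = (609.21 − 25.3752)·e^0.071325 = 583.8348 × 1.073930 = 626.9977
Market HK$641.52 > fair 626.9977: forward overpriced → cash-and-carry (borrow at r, buy the stock and collect the dividends, short the forward).
Profit at T = |F_mkt − F*| = |641.52 − 626.9977| = HK$14.52 per share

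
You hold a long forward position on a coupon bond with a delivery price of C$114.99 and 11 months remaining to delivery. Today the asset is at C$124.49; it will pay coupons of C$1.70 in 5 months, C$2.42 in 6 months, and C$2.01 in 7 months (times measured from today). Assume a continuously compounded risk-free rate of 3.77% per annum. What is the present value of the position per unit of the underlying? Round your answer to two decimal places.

PV(remaining coupons) I = 1.70·e^(−0.0377·5/12) + 2.42·e^(−0.0377·6/12) + 2.01·e^(−0.0377·7/12) = 6.0146
Current forward F = (S − I)·e^(rT) = (124.49 − 6.0146)·e^(0.0377·11/12) = 118.4754 × 1.035162 = 122.6412
Value (long) = (F − K)·e^(−rT) = (122.6412 − 114.99) × 0.966032 = 7.3913
Value = C$7.39

C$7.39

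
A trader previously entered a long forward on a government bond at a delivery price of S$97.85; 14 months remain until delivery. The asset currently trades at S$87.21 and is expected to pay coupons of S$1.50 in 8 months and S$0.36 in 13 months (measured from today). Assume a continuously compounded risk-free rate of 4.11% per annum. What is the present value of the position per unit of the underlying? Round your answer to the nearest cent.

PV(remaining coupons) I = 1.50·e^(−0.0411·8/12) + 0.36·e^(−0.0411·13/12) = 1.8038
Current forward F = (S − I)·e^(rT) = (87.21 − 1.8038)·e^(0.0411·14/12) = 85.4062 × 1.049118 = 89.6012
Value (long) = (F − K)·e^(−rT) = (89.6012 − 97.85) × 0.953181 = -7.8626
Value = -S$7.86

-S$7.86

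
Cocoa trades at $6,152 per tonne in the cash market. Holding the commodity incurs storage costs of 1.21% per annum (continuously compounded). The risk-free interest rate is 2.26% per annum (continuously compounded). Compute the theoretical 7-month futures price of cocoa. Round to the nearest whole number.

Net carry = r + u − y = 0.0226 + 0.0121 − 0.0000 = 0.0347
F = S·e^((r+u−y)T) = 6152 · e^(0.0347 × 7/12) = 6152 · e^0.020242
= 6152 × 1.020448 = $6,278 per tonne

$6,278 per tonne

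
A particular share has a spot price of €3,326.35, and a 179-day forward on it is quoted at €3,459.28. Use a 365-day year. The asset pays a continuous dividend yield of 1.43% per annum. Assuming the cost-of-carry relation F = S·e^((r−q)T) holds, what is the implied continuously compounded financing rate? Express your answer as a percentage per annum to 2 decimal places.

9.42%

From F = S·e^((r−q)T): (r − q) = ln(F/S)/T
ln(3459.28/3326.35) = ln(1.039963) = 0.039185
(r − q) = 0.039185 / (179/365) = 0.079902
r = ln(F/S)/T + q = 0.079902 + 0.0143 = 0.094202
r = 9.42%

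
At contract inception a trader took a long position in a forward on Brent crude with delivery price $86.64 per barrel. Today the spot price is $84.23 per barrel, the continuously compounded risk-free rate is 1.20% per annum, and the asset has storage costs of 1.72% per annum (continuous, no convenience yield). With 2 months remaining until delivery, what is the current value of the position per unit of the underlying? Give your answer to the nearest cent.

-$2.00 per barrel

Current fair forward for the remaining 2 months: F = S·e^((r + u)·T), (r + u) = 0.0120 + 0.0172 = 0.0292
F = 84.23 · e^(0.0292 × 2/12) = 84.23 × 1.004879 = 84.6410
Value of long forward = (F − K)·e^(−rT) = (84.6410 − 86.64) · e^(−0.0120·2/12)
= -1.9990 × 0.998002 = -2.00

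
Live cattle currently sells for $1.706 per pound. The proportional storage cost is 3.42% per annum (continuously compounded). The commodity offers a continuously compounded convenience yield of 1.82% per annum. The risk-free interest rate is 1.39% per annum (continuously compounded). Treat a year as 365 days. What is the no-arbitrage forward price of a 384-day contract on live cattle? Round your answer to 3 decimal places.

Net carry = r + u − y = 0.0139 + 0.0342 − 0.0182 = 0.0299
F = S·e^((r+u−y)T) = 1.706 · e^(0.0299 × 384/365) = 1.706 · e^0.031456
= 1.706 × 1.031956 = $1.761 per pound

$1.761 per pound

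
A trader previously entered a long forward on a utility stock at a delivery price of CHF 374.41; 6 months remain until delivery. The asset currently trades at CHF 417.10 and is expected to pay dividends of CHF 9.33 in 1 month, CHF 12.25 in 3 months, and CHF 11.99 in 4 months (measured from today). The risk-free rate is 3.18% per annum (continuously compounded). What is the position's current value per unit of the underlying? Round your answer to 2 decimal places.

CHF 15.27

PV(remaining dividends) I = 9.33·e^(−0.0318·1/12) + 12.25·e^(−0.0318·3/12) + 11.99·e^(−0.0318·4/12) = 33.3219
Current forward F = (S − I)·e^(rT) = (417.10 − 33.3219)·e^(0.0318·6/12) = 383.7781 × 1.016027 = 389.9289
Value (long) = (F − K)·e^(−rT) = (389.9289 − 374.41) × 0.984226 = 15.2741
Value = CHF 15.27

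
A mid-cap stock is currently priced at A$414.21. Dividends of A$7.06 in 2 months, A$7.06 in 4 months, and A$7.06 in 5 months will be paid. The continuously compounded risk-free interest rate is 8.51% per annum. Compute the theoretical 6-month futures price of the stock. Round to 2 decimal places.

A$410.68

PV(dividends) I = 7.06·e^(−0.0851·2/12) + 7.06·e^(−0.0851·4/12) + 7.06·e^(−0.0851·5/12)
I = 6.9606 + 6.8625 + 6.8141 = 20.6372
F = (S − I)·e^(rT) = (414.21 − 20.6372) · e^(0.0851·6/12)
= 393.5728 · e^0.042550 = 393.5728 × 1.043468 = A$410.68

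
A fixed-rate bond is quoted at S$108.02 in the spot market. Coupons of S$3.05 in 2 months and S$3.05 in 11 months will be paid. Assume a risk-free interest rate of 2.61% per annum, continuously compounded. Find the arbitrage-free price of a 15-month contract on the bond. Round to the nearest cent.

PV(coupons) I = 3.05·e^(−0.0261·2/12) + 3.05·e^(−0.0261·11/12)
I = 3.0368 + 2.9779 = 6.0147
F = (S − I)·e^(rT) = (108.02 − 6.0147) · e^(0.0261·15/12)
= 102.0053 · e^0.032625 = 102.0053 × 1.033163 = S$105.39

S$105.39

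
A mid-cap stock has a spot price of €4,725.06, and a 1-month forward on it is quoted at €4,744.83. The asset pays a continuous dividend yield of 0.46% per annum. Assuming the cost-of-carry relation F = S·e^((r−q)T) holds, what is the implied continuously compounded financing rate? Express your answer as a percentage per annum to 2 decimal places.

From F = S·e^((r−q)T): (r − q) = ln(F/S)/T
ln(4744.83/4725.06) = ln(1.004184) = 0.004175
(r − q) = 0.004175 / (1/12) = 0.050100
r = ln(F/S)/T + q = 0.050100 + 0.0046 = 0.054700
r = 5.47%

5.47%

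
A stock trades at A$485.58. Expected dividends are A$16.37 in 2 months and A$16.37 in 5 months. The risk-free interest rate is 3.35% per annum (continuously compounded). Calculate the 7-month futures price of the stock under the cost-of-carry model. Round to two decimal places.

A$462.10

PV(dividends) I = 16.37·e^(−0.0335·2/12) + 16.37·e^(−0.0335·5/12)
I = 16.2789 + 16.1431 = 32.4220
F = (S − I)·e^(rT) = (485.58 − 32.4220) · e^(0.0335·7/12)
= 453.1580 · e^0.019542 = 453.1580 × 1.019734 = A$462.10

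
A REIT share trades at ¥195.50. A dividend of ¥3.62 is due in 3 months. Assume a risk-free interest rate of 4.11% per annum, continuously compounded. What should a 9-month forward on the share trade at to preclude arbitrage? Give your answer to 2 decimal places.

PV(dividends) I = 3.62·e^(−0.0411·3/12)
I = 3.5830
F = (S − I)·e^(rT) = (195.50 − 3.5830) · e^(0.0411·9/12)
= 191.9170 · e^0.030825 = 191.9170 × 1.031305 = ¥197.92

¥197.92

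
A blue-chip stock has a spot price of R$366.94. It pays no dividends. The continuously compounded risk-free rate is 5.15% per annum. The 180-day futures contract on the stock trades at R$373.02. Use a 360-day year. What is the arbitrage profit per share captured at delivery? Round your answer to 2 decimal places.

R$3.49 per share

Fair futures: F* = S·e^(carry·T), with carry = r = 0.0515
F* = 366.94 · e^(0.0515 × 180/360) = 366.94 · e^0.025750 = 366.94 × 1.026084 = R$376.5113
Market R$373.02 < fair R$376.5113: forward underpriced → reverse cash-and-carry (short spot, go long the forward).
At maturity, profit = |F_mkt − F*| = |373.02 − 376.5113| = R$3.49 per share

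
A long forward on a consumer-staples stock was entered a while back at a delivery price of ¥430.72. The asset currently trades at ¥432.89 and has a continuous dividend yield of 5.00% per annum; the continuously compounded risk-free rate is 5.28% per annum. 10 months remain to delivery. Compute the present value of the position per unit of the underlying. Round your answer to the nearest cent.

¥3.04

Current fair forward for the remaining 10 months: F = S·e^((r − q)·T), (r − q) = 0.0528 − 0.0500 = 0.0028
F = 432.89 · e^(0.0028 × 10/12) = 432.89 × 1.002336 = 433.9012
Value of long forward = (F − K)·e^(−rT) = (433.9012 − 430.72) · e^(−0.0528·10/12)
= 3.1812 × 0.956954 = 3.04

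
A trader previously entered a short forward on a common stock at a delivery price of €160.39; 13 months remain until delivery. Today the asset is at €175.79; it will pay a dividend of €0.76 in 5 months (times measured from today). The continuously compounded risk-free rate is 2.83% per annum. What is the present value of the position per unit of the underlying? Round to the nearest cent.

PV(remaining dividends) I = 0.76·e^(−0.0283·5/12) = 0.7511
Current forward F = (S − I)·e^(rT) = (175.79 − 0.7511)·e^(0.0283·13/12) = 175.0389 × 1.031133 = 180.4884
Value (long) = (F − K)·e^(−rT) = (180.4884 − 160.39) × 0.969807 = 19.4916
Short position value = −(long value) = -€19.49

-€19.49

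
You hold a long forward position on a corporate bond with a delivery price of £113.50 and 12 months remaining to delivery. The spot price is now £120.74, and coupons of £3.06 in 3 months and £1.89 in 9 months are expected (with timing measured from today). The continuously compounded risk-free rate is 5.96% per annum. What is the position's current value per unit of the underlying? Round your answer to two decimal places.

£8.98

PV(remaining coupons) I = 3.06·e^(−0.0596·3/12) + 1.89·e^(−0.0596·9/12) = 4.8221
Current forward F = (S − I)·e^(rT) = (120.74 − 4.8221)·e^(0.0596·12/12) = 115.9179 × 1.061412 = 123.0367
Value (long) = (F − K)·e^(−rT) = (123.0367 − 113.50) × 0.942141 = 8.9849
Value = £8.98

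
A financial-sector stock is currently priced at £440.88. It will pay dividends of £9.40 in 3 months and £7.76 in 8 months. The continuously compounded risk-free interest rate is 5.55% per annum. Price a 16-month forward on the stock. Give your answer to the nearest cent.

PV(dividends) I = 9.40·e^(−0.0555·3/12) + 7.76·e^(−0.0555·8/12)
I = 9.2705 + 7.4781 = 16.7486
F = (S − I)·e^(rT) = (440.88 − 16.7486) · e^(0.0555·16/12)
= 424.1314 · e^0.074000 = 424.1314 × 1.076807 = £456.71

£456.71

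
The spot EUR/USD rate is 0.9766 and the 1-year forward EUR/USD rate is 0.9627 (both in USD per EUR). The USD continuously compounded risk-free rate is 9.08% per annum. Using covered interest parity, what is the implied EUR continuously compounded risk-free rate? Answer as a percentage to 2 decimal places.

10.51%

F = S·e^((r_USD − r_EUR)T) ⇒ r_EUR = r_USD − ln(F/S)/T
ln(0.9627/0.9766) = -0.014335; /(12/12) = -0.014335
r_EUR = 0.0908 + 0.014335 = 0.105135
r_EUR = 10.51%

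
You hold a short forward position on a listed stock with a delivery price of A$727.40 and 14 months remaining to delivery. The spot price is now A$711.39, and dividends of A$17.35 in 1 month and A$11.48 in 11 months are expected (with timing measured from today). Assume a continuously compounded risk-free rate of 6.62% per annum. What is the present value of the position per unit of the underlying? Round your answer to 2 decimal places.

PV(remaining dividends) I = 17.35·e^(−0.0662·1/12) + 11.48·e^(−0.0662·11/12) = 28.0586
Current forward F = (S − I)·e^(rT) = (711.39 − 28.0586)·e^(0.0662·14/12) = 683.3314 × 1.080294 = 738.1988
Value (long) = (F − K)·e^(−rT) = (738.1988 − 727.40) × 0.925674 = 9.9962
Short position value = −(long value) = -A$10.00

-A$10.00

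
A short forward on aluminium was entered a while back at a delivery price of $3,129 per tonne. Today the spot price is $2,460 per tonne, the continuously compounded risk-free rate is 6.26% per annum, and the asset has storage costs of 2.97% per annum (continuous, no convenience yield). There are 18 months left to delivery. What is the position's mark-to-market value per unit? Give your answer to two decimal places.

$276.49 per tonne

Current fair forward for the remaining 18 months: F = S·e^((r + u)·T), (r + u) = 0.0626 + 0.0297 = 0.0923
F = 2460 · e^(0.0923 × 18/12) = 2460 × 1.14849226 = 2825.2910
Value of long forward = (F − K)·e^(−rT) = (2825.2910 − 3129) · e^(−0.0626·18/12)
= -303.7090 × 0.91037380 = -276.49
Short position value = −(long value) = $276.49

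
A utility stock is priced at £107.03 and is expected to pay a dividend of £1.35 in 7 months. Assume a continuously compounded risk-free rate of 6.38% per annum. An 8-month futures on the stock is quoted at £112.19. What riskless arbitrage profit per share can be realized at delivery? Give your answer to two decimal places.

PV(dividends) I = 1.35·e^(−0.0638·7/12) = 1.3007
Fair futures F* = (S − I)·e^(rT) = (107.03 − 1.3007)·e^0.042533 = 105.7293 × 1.043450 = 110.3232
Market £112.19 > fair 110.3232: forward overpriced → cash-and-carry (borrow at r, buy the stock and collect the dividends, short the forward).
Profit at T = |F_mkt − F*| = |112.19 − 110.3232| = £1.87 per share

£1.87 per share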